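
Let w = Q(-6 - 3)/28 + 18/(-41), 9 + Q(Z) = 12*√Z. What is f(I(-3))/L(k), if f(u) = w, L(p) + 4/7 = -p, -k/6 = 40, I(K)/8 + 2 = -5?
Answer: -873/274864 + 9*I/1676 ≈ -0.0031761 + 0.0053699*I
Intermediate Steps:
I(K) = -56 (I(K) = -16 + 8*(-5) = -16 - 40 = -56)
k = -240 (k = -6*40 = -240)
Q(Z) = -9 + 12*√Z
L(p) = -4/7 - p
w = -873/1148 + 9*I/7 (w = (-9 + 12*√(-6 - 3))/28 + 18/(-41) = (-9 + 12*√(-9))*(1/28) + 18*(-1/41) = (-9 + 12*(3*I))*(1/28) - 18/41 = (-9 + 36*I)*(1/28) - 18/41 = (-9/28 + 9*I/7) - 18/41 = -873/1148 + 9*I/7 ≈ -0.76045 + 1.2857*I)
f(u) = -873/1148 + 9*I/7
f(I(-3))/L(k) = (-873/1148 + 9*I/7)/(-4/7 - 1*(-240)) = (-873/1148 + 9*I/7)/(-4/7 + 240) = (-873/1148 + 9*I/7)/(1676/7) = (-873/1148 + 9*I/7)*(7/1676) = -873/274864 + 9*I/1676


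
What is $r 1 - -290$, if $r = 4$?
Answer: $294$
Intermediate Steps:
$r 1 - -290 = 4 \cdot 1 - -290 = 4 + 290 = 294$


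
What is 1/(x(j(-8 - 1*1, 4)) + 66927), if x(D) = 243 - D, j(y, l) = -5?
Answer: 1/67175 ≈ 1.4886e-5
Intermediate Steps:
1/(x(j(-8 - 1*1, 4)) + 66927) = 1/((243 - 1*(-5)) + 66927) = 1/((243 + 5) + 66927) = 1/(248 + 66927) = 1/67175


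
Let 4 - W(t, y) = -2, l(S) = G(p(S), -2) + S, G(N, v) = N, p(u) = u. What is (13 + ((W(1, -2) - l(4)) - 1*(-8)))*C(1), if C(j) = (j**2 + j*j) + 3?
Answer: 95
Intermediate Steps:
C(j) = 3 + 2*j**2 (C(j) = (j**2 + j**2) + 3 = 2*j**2 + 3 = 3 + 2*j**2)
l(S) = 2*S (l(S) = S + S = 2*S)
W(t, y) = 6 (W(t, y) = 4 - 1*(-2) = 4 + 2 = 6)
(13 + ((W(1, -2) - l(4)) - 1*(-8)))*C(1) = (13 + ((6 - 2*4) - 1*(-8)))*(3 + 2*1**2) = (13 + ((6 - 1*8) + 8))*(3 + 2*1) = (13 + ((6 - 8) + 8))*(3 + 2) = (13 + (-2 + 8))*5 = (13 + 6)*5 = 19*5 = 95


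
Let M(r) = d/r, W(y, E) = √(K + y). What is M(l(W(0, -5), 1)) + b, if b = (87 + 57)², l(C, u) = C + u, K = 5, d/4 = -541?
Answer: 21277 - 541*√5 ≈ 20067.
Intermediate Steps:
d = -2164 (d = 4*(-541) = -2164)
W(y, E) = √(5 + y)
M(r) = -2164/r
b = 20736 (b = 144² = 20736)
M(l(W(0, -5), 1)) + b = -2164/(√(5 + 0) + 1) + 20736 = -2164/(√5 + 1) + 20736 = -2164/(1 + √5) + 20736 = 20736 - 2164/(1 + √5)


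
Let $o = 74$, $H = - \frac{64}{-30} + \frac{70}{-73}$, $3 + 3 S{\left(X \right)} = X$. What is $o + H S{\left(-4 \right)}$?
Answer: $\frac{234088}{3285} \approx 71.26$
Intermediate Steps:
$S{\left(X \right)} = -1 + \frac{X}{3}$
$H = \frac{1286}{1095}$ ($H = \left(-64\right) \left(- \frac{1}{30}\right) + 70 \left(- \frac{1}{73}\right) = \frac{32}{15} - \frac{70}{73} = \frac{1286}{1095} \approx 1.1744$)
$o + H S{\left(-4 \right)} = 74 + \frac{1286 \left(-1 + \frac{1}{3} \left(-4\right)\right)}{1095} = 74 + \frac{1286 \left(-1 - \frac{4}{3}\right)}{1095} = 74 + \frac{1286}{1095} \left(- \frac{7}{3}\right) = 74 - \frac{9002}{3285} = \frac{234088}{3285}$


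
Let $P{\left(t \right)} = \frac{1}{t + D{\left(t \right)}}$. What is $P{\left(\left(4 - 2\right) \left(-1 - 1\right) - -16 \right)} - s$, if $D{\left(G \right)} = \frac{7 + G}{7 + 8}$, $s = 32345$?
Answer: $- \frac{6436640}{199} \approx -32345.0$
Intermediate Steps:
$D{\left(G \right)} = \frac{7}{15} + \frac{G}{15}$ ($D{\left(G \right)} = \frac{7 + G}{15} = \left(7 + G\right) \frac{1}{15} = \frac{7}{15} + \frac{G}{15}$)
$P{\left(t \right)} = \frac{1}{\frac{7}{15} + \frac{16 t}{15}}$ ($P{\left(t \right)} = \frac{1}{t + \left(\frac{7}{15} + \frac{t}{15}\right)} = \frac{1}{\frac{7}{15} + \frac{16 t}{15}}$)
$P{\left(\left(4 - 2\right) \left(-1 - 1\right) - -16 \right)} - s = \frac{15}{7 + 16 \left(\left(4 - 2\right) \left(-1 - 1\right) - -16\right)} - 32345 = \frac{15}{7 + 16 \left(2 \left(-2\right) + 16\right)} - 32345 = \frac{15}{7 + 16 \left(-4 + 16\right)} - 32345 = \frac{15}{7 + 16 \cdot 12} - 32345 = \frac{15}{7 + 192} - 32345 = \frac{15}{199} - 32345 = - \frac{6436640}{199}$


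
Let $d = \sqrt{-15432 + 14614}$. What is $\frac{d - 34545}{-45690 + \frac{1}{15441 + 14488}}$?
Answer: $\frac{1033897305}{1367456009} - \frac{29929 i \sqrt{818}}{1367456009} \approx 0.75607 - 0.00062597 i$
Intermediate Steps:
$d = i \sqrt{818}$ ($d = \sqrt{-818} = i \sqrt{818} \approx 28.601 i$)
$\frac{d - 34545}{-45690 + \frac{1}{15441 + 14488}} = \frac{i \sqrt{818} - 34545}{-45690 + \frac{1}{15441 + 14488}} = \frac{-34545 + i \sqrt{818}}{-45690 + \frac{1}{29929}} = \frac{-34545 + i \sqrt{818}}{- \frac{1367456009}{29929}} = \left(-34545 + i \sqrt{818}\right) \left(- \frac{29929}{1367456009}\right) = \frac{1033897305}{1367456009} - \frac{29929 i \sqrt{818}}{1367456009}$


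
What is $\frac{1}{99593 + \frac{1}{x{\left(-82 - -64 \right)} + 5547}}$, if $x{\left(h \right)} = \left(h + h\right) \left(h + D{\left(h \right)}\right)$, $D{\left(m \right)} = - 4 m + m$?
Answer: $\frac{4251}{423369844} \approx 1.0041 \cdot 10^{-5}$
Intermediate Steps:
$D{\left(m \right)} = - 3 m$
$x{\left(h \right)} = - 4 h^{2}$ ($x{\left(h \right)} = \left(h + h\right) \left(h - 3 h\right) = 2 h \left(- 2 h\right) = - 4 h^{2}$)
$\frac{1}{99593 + \frac{1}{x{\left(-82 - -64 \right)} + 5547}} = \frac{1}{99593 + \frac{1}{- 4 \left(-82 - -64\right)^{2} + 5547}} = \frac{1}{99593 + \frac{1}{- 4 \left(-82 + 64\right)^{2} + 5547}} = \frac{1}{99593 + \frac{1}{- 4 \left(-18\right)^{2} + 5547}} = \frac{1}{99593 + \frac{1}{\left(-4\right) 324 + 5547}} = \frac{1}{99593 + \frac{1}{-1296 + 5547}} = \frac{1}{99593 + \frac{1}{4251}} = \frac{1}{\frac{423369844}{4251}} = \frac{4251}{423369844}$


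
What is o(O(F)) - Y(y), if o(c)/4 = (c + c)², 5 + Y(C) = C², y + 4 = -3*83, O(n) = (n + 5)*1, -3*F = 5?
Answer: -574436/9 ≈ -63826.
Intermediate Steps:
F = -5/3 (F = -⅓*5 = -5/3 ≈ -1.6667)
O(n) = 5 + n (O(n) = (5 + n)*1 = 5 + n)
y = -253 (y = -4 - 3*83 = -4 - 249 = -253)
Y(C) = -5 + C²
o(c) = 16*c² (o(c) = 4*(c + c)² = 4*(2*c)² = 4*(4*c²) = 16*c²)
o(O(F)) - Y(y) = 16*(5 - 5/3)² - (-5 + (-253)²) = 16*(10/3)² - (-5 + 64009) = 16*(100/9) - 1*64004 = 1600/9 - 64004 = -574436/9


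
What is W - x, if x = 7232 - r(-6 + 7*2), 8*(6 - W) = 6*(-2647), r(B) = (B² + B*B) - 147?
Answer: -21039/4 ≈ -5259.8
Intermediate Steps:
r(B) = -147 + 2*B² (r(B) = (B² + B²) - 147 = 2*B² - 147 = -147 + 2*B²)
W = 7965/4 (W = 6 - 3*(-2647)/4 = 6 - ⅛*(-15882) = 6 + 7941/4 = 7965/4 ≈ 1991.3)
x = 7251 (x = 7232 - (-147 + 2*(-6 + 7*2)²) = 7232 - (-147 + 2*(-6 + 14)²) = 7232 - (-147 + 2*8²) = 7232 - (-147 + 2*64) = 7232 - (-147 + 128) = 7232 - 1*(-19) = 7232 + 19 = 7251)
W - x = 7965/4 - 1*7251 = 7965/4 - 7251 = -21039/4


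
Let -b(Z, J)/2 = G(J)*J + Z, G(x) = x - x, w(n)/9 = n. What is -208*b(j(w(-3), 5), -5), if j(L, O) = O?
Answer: 2080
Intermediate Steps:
w(n) = 9*n
G(x) = 0
b(Z, J) = -2*Z (b(Z, J) = -2*(0*J + Z) = -2*(0 + Z) = -2*Z)
-208*b(j(w(-3), 5), -5) = -(-416)*5 = -208*(-10) = 2080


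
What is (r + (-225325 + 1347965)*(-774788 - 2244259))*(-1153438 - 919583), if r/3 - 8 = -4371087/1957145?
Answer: 13751088923938056987374001/1957145 ≈ 7.0261e+18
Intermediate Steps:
r = 33858219/1957145 (r = 24 + 3*(-4371087/1957145) = 24 - 13113261/1957145 = 33858219/1957145 ≈ 17.300)
(r + (-225325 + 1347965)*(-774788 - 2244259))*(-1153438 - 919583) = (33858219/1957145 + (-225325 + 1347965)*(-774788 - 2244259))*(-1153438 - 919583) = (33858219/1957145 + 1122640*(-3019047))*(-2073021) = (33858219/1957145 - 3389302924080)*(-2073021) = -6633357271314693381/1957145*(-2073021) = 13751088923938056987374001/1957145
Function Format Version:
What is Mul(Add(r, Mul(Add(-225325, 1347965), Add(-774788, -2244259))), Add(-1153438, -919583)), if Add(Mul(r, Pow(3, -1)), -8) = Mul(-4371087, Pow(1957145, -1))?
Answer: Rational(13751088923938056987374001, 1957145) ≈ 7.0261e+18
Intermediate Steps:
r = Rational(33858219, 1957145) (r = Add(24, Mul(3, Mul(-4371087, Pow(1957145, -1)))) = Add(24, Mul(3, Mul(-4371087, Rational(1, 1957145)))) = Add(24, Mul(3, Rational(-4371087, 1957145))) = Add(24, Rational(-13113261, 1957145)) = Rational(33858219, 1957145) ≈ 17.300)
Mul(Add(r, Mul(Add(-225325, 1347965), Add(-774788, -2244259))), Add(-1153438, -919583)) = Mul(Add(Rational(33858219, 1957145), Mul(Add(-225325, 1347965), Add(-774788, -2244259))), Add(-1153438, -919583)) = Mul(Add(Rational(33858219, 1957145), Mul(1122640, -3019047)), -2073021) = Mul(Add(Rational(33858219, 1957145), -3389302924080), -2073021) = Mul(Rational(-6633357271314693381, 1957145), -2073021) = Rational(13751088923938056987374001, 1957145)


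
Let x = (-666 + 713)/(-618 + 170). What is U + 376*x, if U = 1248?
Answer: 67679/56 ≈ 1208.6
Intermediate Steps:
x = -47/448 (x = 47/(-448) = 47*(-1/448) = -47/448 ≈ -0.10491)
U + 376*x = 1248 + 376*(-47/448) = 1248 - 2209/56 = 67679/56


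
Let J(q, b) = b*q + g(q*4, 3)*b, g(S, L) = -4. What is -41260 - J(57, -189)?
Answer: -31243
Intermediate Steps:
J(q, b) = -4*b + b*q (J(q, b) = b*q - 4*b = -4*b + b*q)
-41260 - J(57, -189) = -41260 - (-189)*(-4 + 57) = -41260 - (-189)*53 = -41260 - 1*(-10017) = -41260 + 10017 = -31243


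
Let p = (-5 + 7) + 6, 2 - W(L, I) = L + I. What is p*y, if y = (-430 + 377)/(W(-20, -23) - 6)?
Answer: -424/39 ≈ -10.872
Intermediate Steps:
W(L, I) = 2 - I - L (W(L, I) = 2 - (L + I) = 2 - (I + L) = 2 + (-I - L) = 2 - I - L)
p = 8 (p = 2 + 6 = 8)
y = -53/39 (y = (-430 + 377)/((2 - 1*(-23) - 1*(-20)) - 6) = -53/((2 + 23 + 20) - 6) = -53/(45 - 6) = -53/39 ≈ -1.3590)
p*y = 8*(-53/39) = -424/39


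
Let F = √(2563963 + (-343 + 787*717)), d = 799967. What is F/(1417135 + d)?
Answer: √3127899/2217102 ≈ 0.00079770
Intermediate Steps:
F = √3127899 (F = √(2563963 + (-343 + 564279)) = √(2563963 + 563936) = √3127899 ≈ 1768.6)
F/(1417135 + d) = √3127899/(1417135 + 799967) = √3127899/2217102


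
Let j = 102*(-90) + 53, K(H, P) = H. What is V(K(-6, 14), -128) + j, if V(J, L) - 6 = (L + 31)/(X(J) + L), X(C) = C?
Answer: -1222117/134 ≈ -9120.3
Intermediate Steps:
V(J, L) = 6 + (31 + L)/(J + L) (V(J, L) = 6 + (L + 31)/(J + L) = 6 + (31 + L)/(J + L))
j = -9127 (j = -9180 + 53 = -9127)
V(K(-6, 14), -128) + j = (31 + 6*(-6) + 7*(-128))/(-6 - 128) - 9127 = (31 - 36 - 896)/(-134) - 9127 = -1/134*(-901) - 9127 = 901/134 - 9127 = -1222117/134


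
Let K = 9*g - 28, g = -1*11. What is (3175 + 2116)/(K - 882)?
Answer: -5291/1009 ≈ -5.2438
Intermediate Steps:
g = -11
K = -127 (K = 9*(-11) - 28 = -99 - 28 = -127)
(3175 + 2116)/(K - 882) = (3175 + 2116)/(-127 - 882) = 5291/(-1009) = 5291*(-1/1009) = -5291/1009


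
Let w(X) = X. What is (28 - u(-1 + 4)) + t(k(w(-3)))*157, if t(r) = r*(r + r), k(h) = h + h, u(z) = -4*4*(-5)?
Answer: 11252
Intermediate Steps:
u(z) = 80 (u(z) = -16*(-5) = 80)
k(h) = 2*h
t(r) = 2*r² (t(r) = r*(2*r) = 2*r²)
(28 - u(-1 + 4)) + t(k(w(-3)))*157 = (28 - 1*80) + (2*(2*(-3))²)*157 = (28 - 80) + (2*(-6)²)*157 = -52 + (2*36)*157 = -52 + 72*157 = -52 + 11304 = 11252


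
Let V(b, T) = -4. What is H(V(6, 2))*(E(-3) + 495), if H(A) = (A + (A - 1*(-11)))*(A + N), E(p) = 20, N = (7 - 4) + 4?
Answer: 4635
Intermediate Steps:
N = 7 (N = 3 + 4 = 7)
H(A) = (7 + A)*(11 + 2*A) (H(A) = (A + (A - 1*(-11)))*(A + 7) = (A + (A + 11))*(7 + A) = (A + (11 + A))*(7 + A) = (11 + 2*A)*(7 + A) = (7 + A)*(11 + 2*A))
H(V(6, 2))*(E(-3) + 495) = (77 + 2*(-4)² + 25*(-4))*(20 + 495) = (77 + 2*16 - 100)*515 = (77 + 32 - 100)*515 = 9*515 = 4635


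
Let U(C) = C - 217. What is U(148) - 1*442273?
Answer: -442342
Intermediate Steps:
U(C) = -217 + C
U(148) - 1*442273 = (-217 + 148) - 1*442273 = -69 - 442273 = -442342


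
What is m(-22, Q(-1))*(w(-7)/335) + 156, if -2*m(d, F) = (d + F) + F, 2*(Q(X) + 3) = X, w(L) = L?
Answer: 104317/670 ≈ 155.70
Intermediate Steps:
Q(X) = -3 + X/2
m(d, F) = -F - d/2 (m(d, F) = -((d + F) + F)/2 = -((F + d) + F)/2 = -(d + 2*F)/2 = -F - d/2)
m(-22, Q(-1))*(w(-7)/335) + 156 = (-(-3 + (½)*(-1)) - ½*(-22))*(-7/335) + 156 = (-(-3 - ½) + 11)*(-7*1/335) + 156 = (-1*(-7/2) + 11)*(-7/335) + 156 = (7/2 + 11)*(-7/335) + 156 = (29/2)*(-7/335) + 156 = -203/670 + 156 = 104317/670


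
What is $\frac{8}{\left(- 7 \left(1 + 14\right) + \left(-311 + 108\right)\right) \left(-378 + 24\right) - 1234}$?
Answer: $\frac{4}{53899} \approx 7.4213 \cdot 10^{-5}$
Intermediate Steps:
$\frac{8}{\left(- 7 \left(1 + 14\right) + \left(-311 + 108\right)\right) \left(-378 + 24\right) - 1234} = \frac{8}{\left(\left(-7\right) 15 - 203\right) \left(-354\right) - 1234} = \frac{8}{\left(-105 - 203\right) \left(-354\right) - 1234} = \frac{8}{\left(-308\right) \left(-354\right) - 1234} = \frac{8}{109032 - 1234} = \frac{8}{107798} = 8 \cdot \frac{1}{107798} = \frac{4}{53899}$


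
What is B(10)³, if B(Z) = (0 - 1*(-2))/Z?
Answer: 1/125 ≈ 0.0080000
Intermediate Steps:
B(Z) = 2/Z (B(Z) = (0 + 2)/Z = 2/Z)
B(10)³ = (2/10)³ = (2*(⅒))³ = (⅕)³ = 1/125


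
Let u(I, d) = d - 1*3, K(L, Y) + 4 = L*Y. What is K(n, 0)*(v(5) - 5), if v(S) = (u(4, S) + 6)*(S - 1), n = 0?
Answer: -108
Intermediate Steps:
K(L, Y) = -4 + L*Y
u(I, d) = -3 + d (u(I, d) = d - 3 = -3 + d)
v(S) = (-1 + S)*(3 + S) (v(S) = ((-3 + S) + 6)*(S - 1) = (3 + S)*(-1 + S) = (-1 + S)*(3 + S))
K(n, 0)*(v(5) - 5) = (-4 + 0*0)*((-3 + 5² + 2*5) - 5) = (-4 + 0)*((-3 + 25 + 10) - 5) = -4*(32 - 5) = -4*27 = -108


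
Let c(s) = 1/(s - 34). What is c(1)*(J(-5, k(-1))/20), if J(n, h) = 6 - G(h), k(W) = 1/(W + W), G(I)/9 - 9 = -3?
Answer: 4/55 ≈ 0.072727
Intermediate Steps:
G(I) = 54 (G(I) = 81 + 9*(-3) = 81 - 27 = 54)
c(s) = 1/(-34 + s)
k(W) = 1/(2*W)
J(n, h) = -48 (J(n, h) = 6 - 1*54 = 6 - 54 = -48)
c(1)*(J(-5, k(-1))/20) = (-48/20)/(-34 + 1) = (-48*1/20)/(-33) = -1/33*(-12/5) = 4/55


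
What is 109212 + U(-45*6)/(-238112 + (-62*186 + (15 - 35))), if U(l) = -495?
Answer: 27266305263/249664 ≈ 1.0921e+5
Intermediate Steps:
109212 + U(-45*6)/(-238112 + (-62*186 + (15 - 35))) = 109212 - 495/(-238112 + (-62*186 + (15 - 35))) = 109212 - 495/(-238112 + (-11532 - 20)) = 109212 - 495/(-238112 - 11552) = 109212 - 495/(-249664) = 109212 - 495*(-1/249664) = 109212 + 495/249664 = 27266305263/249664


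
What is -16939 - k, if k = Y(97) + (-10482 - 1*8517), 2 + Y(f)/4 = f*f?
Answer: -35568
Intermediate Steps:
Y(f) = -8 + 4*f² (Y(f) = -8 + 4*(f*f) = -8 + 4*f²)
k = 18629 (k = (-8 + 4*97²) + (-10482 - 1*8517) = (-8 + 4*9409) + (-10482 - 8517) = (-8 + 37636) - 18999 = 37628 - 18999 = 18629)
-16939 - k = -16939 - 1*18629 = -16939 - 18629 = -35568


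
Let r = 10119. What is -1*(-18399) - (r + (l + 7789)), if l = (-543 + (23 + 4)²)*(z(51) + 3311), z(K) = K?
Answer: -624841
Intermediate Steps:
l = 625332 (l = (-543 + (23 + 4)²)*(51 + 3311) = (-543 + 27²)*3362 = (-543 + 729)*3362 = 186*3362 = 625332)
-1*(-18399) - (r + (l + 7789)) = -1*(-18399) - (10119 + (625332 + 7789)) = 18399 - (10119 + 633121) = 18399 - 1*643240 = 18399 - 643240 = -624841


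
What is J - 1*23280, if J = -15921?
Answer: -39201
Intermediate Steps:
J - 1*23280 = -15921 - 1*23280 = -15921 - 23280 = -39201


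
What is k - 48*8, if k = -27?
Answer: -411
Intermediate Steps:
k - 48*8 = -27 - 48*8 = -27 - 384 = -411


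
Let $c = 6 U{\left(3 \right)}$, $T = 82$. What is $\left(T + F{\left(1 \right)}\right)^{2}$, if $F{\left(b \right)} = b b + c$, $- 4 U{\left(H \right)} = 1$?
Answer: $\frac{26569}{4} \approx 6642.3$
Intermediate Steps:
$U{\left(H \right)} = - \frac{1}{4}$ ($U{\left(H \right)} = \left(- \frac{1}{4}\right) 1 = - \frac{1}{4}$)
$c = - \frac{3}{2}$ ($c = 6 \left(- \frac{1}{4}\right) = - \frac{3}{2} \approx -1.5$)
$F{\left(b \right)} = - \frac{3}{2} + b^{2}$ ($F{\left(b \right)} = b b - \frac{3}{2} = b^{2} - \frac{3}{2} = - \frac{3}{2} + b^{2}$)
$\left(T + F{\left(1 \right)}\right)^{2} = \left(82 - \left(\frac{3}{2} - 1^{2}\right)\right)^{2} = \left(82 + \left(- \frac{3}{2} + 1\right)\right)^{2} = \left(82 - \frac{1}{2}\right)^{2} = \left(\frac{163}{2}\right)^{2} = \frac{26569}{4}$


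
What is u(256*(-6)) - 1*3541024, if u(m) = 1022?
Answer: -3540002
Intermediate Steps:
u(256*(-6)) - 1*3541024 = 1022 - 1*3541024 = 1022 - 3541024 = -3540002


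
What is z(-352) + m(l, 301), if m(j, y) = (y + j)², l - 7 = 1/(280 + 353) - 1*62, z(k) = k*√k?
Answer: 24248406961/400689 - 1408*I*√22 ≈ 60517.0 - 6604.1*I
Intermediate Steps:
z(k) = k^(3/2)
l = -34814/633 (l = 7 + (1/(280 + 353) - 1*62) = 7 + (1/633 - 62) = 7 - 39245/633 = -34814/633 ≈ -54.998)
m(j, y) = (j + y)²
z(-352) + m(l, 301) = (-352)^(3/2) + (-34814/633 + 301)² = -1408*I*√22 + (155719/633)² = -1408*I*√22 + 24248406961/400689 = 24248406961/400689 - 1408*I*√22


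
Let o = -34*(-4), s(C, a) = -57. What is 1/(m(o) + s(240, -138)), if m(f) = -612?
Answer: -1/669 ≈ -0.0014948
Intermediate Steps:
o = 136
1/(m(o) + s(240, -138)) = 1/(-612 - 57) = 1/(-669) = -1/669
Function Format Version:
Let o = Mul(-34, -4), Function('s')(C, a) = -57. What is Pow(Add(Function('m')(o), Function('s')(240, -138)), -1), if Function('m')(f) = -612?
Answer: Rational(-1, 669) ≈ -0.0014948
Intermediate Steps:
o = 136
Pow(Add(Function('m')(o), Function('s')(240, -138)), -1) = Pow(Add(-612, -57), -1) = Pow(-669, -1) = Rational(-1, 669)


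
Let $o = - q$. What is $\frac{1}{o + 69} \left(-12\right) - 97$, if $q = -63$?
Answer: $- \frac{1068}{11} \approx -97.091$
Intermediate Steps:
$o = 63$ ($o = \left(-1\right) \left(-63\right) = 63$)
$\frac{1}{o + 69} \left(-12\right) - 97 = \frac{1}{63 + 69} \left(-12\right) - 97 = \frac{1}{132} \left(-12\right) - 97 = - \frac{1}{11} - 97 = - \frac{1068}{11}$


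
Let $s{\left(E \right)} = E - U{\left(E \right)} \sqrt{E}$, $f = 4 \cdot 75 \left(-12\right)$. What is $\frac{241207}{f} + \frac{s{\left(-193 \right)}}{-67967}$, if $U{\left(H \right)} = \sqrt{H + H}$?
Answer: $- \frac{16393421369}{244681200} - \frac{193 \sqrt{2}}{67967} \approx -67.003$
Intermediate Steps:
$U{\left(H \right)} = \sqrt{2} \sqrt{H}$ ($U{\left(H \right)} = \sqrt{2 H} = \sqrt{2} \sqrt{H}$)
$f = -3600$ ($f = 300 \left(-12\right) = -3600$)
$s{\left(E \right)} = E - E \sqrt{2}$ ($s{\left(E \right)} = E - \sqrt{2} \sqrt{E} \sqrt{E} = E - E \sqrt{2}$)
$\frac{241207}{f} + \frac{s{\left(-193 \right)}}{-67967} = \frac{241207}{-3600} + \frac{\left(-193\right) \left(1 - \sqrt{2}\right)}{-67967} = 241207 \left(- \frac{1}{3600}\right) + \left(-193 + 193 \sqrt{2}\right) \left(- \frac{1}{67967}\right) = - \frac{241207}{3600} + \left(\frac{193}{67967} - \frac{193 \sqrt{2}}{67967}\right) = - \frac{16393421369}{244681200} - \frac{193 \sqrt{2}}{67967}$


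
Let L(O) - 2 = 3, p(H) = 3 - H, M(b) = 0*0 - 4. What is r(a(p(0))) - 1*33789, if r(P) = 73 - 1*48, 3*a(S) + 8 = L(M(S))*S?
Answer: -33764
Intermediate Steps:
M(b) = -4 (M(b) = 0 - 4 = -4)
L(O) = 5 (L(O) = 2 + 3 = 5)
a(S) = -8/3 + 5*S/3 (a(S) = -8/3 + (5*S)/3 = -8/3 + 5*S/3)
r(P) = 25 (r(P) = 73 - 48 = 25)
r(a(p(0))) - 1*33789 = 25 - 1*33789 = 25 - 33789 = -33764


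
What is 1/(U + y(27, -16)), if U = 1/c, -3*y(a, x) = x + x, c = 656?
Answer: 1968/20995 ≈ 0.093737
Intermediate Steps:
y(a, x) = -2*x/3 (y(a, x) = -(x + x)/3 = -2*x/3)
U = 1/656 ≈ 0.0015244
1/(U + y(27, -16)) = 1/(1/656 - 2/3*(-16)) = 1/(1/656 + 32/3) = 1/(20995/1968) = 1968/20995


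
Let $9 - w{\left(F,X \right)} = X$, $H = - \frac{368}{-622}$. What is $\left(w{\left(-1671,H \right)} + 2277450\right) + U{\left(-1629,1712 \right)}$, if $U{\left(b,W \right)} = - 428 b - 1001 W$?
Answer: $\frac{392158065}{311} \approx 1.261 \cdot 10^{6}$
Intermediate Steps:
$H = \frac{184}{311}$ ($H = \left(-368\right) \left(- \frac{1}{622}\right) = \frac{184}{311} \approx 0.59164$)
$U{\left(b,W \right)} = - 1001 W - 428 b$
$w{\left(F,X \right)} = 9 - X$
$\left(w{\left(-1671,H \right)} + 2277450\right) + U{\left(-1629,1712 \right)} = \left(\left(9 - \frac{184}{311}\right) + 2277450\right) - 1016500 = \left(\left(9 - \frac{184}{311}\right) + 2277450\right) + \left(-1713712 + 697212\right) = \left(\frac{2615}{311} + 2277450\right) - 1016500 = \frac{708289565}{311} - 1016500 = \frac{392158065}{311}$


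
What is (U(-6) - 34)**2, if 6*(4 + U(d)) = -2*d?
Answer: 1296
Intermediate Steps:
U(d) = -4 - d/3 (U(d) = -4 + (-2*d)/6 = -4 - d/3)
(U(-6) - 34)**2 = ((-4 - 1/3*(-6)) - 34)**2 = ((-4 + 2) - 34)**2 = (-2 - 34)**2 = (-36)**2 = 1296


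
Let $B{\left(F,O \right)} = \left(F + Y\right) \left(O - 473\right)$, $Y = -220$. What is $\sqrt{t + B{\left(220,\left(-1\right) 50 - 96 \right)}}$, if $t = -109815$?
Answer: $i \sqrt{109815} \approx 331.38 i$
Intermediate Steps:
$B{\left(F,O \right)} = \left(-473 + O\right) \left(-220 + F\right)$ ($B{\left(F,O \right)} = \left(F - 220\right) \left(O - 473\right) = \left(-220 + F\right) \left(-473 + O\right) = \left(-473 + O\right) \left(-220 + F\right)$)
$\sqrt{t + B{\left(220,\left(-1\right) 50 - 96 \right)}} = \sqrt{-109815 + \left(104060 - 104060 - 220 \left(\left(-1\right) 50 - 96\right) + 220 \left(\left(-1\right) 50 - 96\right)\right)} = \sqrt{-109815 + \left(104060 - 104060 - 220 \left(-50 - 96\right) + 220 \left(-50 - 96\right)\right)} = \sqrt{-109815 + \left(104060 - 104060 - -32120 + 220 \left(-146\right)\right)} = \sqrt{-109815 + \left(104060 - 104060 + 32120 - 32120\right)} = \sqrt{-109815 + 0} = \sqrt{-109815} = i \sqrt{109815}$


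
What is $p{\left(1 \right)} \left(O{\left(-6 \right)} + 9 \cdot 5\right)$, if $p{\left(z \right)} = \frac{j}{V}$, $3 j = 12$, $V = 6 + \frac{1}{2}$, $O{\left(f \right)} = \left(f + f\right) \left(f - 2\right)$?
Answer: $\frac{1128}{13} \approx 86.769$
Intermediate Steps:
$O{\left(f \right)} = 2 f \left(-2 + f\right)$
$V = \frac{13}{2}$ ($V = 6 + \frac{1}{2} = \frac{13}{2} \approx 6.5$)
$j = 4$ ($j = \frac{1}{3} \cdot 12 = 4$)
$p{\left(z \right)} = \frac{8}{13}$ ($p{\left(z \right)} = \frac{4}{\frac{13}{2}} = 4 \cdot \frac{2}{13} = \frac{8}{13}$)
$p{\left(1 \right)} \left(O{\left(-6 \right)} + 9 \cdot 5\right) = \frac{8 \left(2 \left(-6\right) \left(-2 - 6\right) + 9 \cdot 5\right)}{13} = \frac{8 \left(2 \left(-6\right) \left(-8\right) + 45\right)}{13} = \frac{8 \left(96 + 45\right)}{13} = \frac{8}{13} \cdot 141 = \frac{1128}{13}$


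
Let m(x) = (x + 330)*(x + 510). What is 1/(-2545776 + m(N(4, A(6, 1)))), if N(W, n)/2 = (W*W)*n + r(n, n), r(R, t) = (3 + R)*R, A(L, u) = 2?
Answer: -1/2299860 ≈ -4.3481e-7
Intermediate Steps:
r(R, t) = R*(3 + R)
N(W, n) = 2*n*W² + 2*n*(3 + n) (N(W, n) = 2*((W*W)*n + n*(3 + n)) = 2*(W²*n + n*(3 + n)) = 2*(n*W² + n*(3 + n)) = 2*n*W² + 2*n*(3 + n))
m(x) = (330 + x)*(510 + x)
1/(-2545776 + m(N(4, A(6, 1)))) = 1/(-2545776 + (168300 + (2*2*(3 + 2 + 4²))² + 840*(2*2*(3 + 2 + 4²)))) = 1/(-2545776 + (168300 + (2*2*(3 + 2 + 16))² + 840*(2*2*(3 + 2 + 16)))) = 1/(-2545776 + (168300 + (2*2*21)² + 840*(2*2*21))) = 1/(-2545776 + (168300 + 84² + 840*84)) = 1/(-2545776 + (168300 + 7056 + 70560)) = 1/(-2545776 + 245916) = 1/(-2299860) = -1/2299860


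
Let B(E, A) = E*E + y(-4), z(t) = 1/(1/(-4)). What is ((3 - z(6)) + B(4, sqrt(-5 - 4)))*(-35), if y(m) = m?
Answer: -665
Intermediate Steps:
z(t) = -4 (z(t) = 1/(-1/4) = -4)
B(E, A) = -4 + E**2 (B(E, A) = E*E - 4 = E**2 - 4 = -4 + E**2)
((3 - z(6)) + B(4, sqrt(-5 - 4)))*(-35) = ((3 - 1*(-4)) + (-4 + 4**2))*(-35) = ((3 + 4) + (-4 + 16))*(-35) = (7 + 12)*(-35) = 19*(-35) = -665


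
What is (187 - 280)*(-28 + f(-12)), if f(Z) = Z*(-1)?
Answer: 1488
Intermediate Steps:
f(Z) = -Z
(187 - 280)*(-28 + f(-12)) = (187 - 280)*(-28 - 1*(-12)) = -93*(-28 + 12) = -93*(-16) = 1488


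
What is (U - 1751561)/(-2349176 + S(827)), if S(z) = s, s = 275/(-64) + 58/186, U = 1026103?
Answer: 4317926016/13982319271 ≈ 0.30881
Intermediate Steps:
s = -23719/5952 (s = 275*(-1/64) + 58*(1/186) = -275/64 + 29/93 = -23719/5952 ≈ -3.9850)
S(z) = -23719/5952
(U - 1751561)/(-2349176 + S(827)) = (1026103 - 1751561)/(-2349176 - 23719/5952) = -725458/(-13982319271/5952) = -725458*(-5952/13982319271) = 4317926016/13982319271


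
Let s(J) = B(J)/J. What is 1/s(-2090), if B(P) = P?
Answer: 1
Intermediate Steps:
s(J) = 1 (s(J) = J/J = 1)
1/s(-2090) = 1/1 = 1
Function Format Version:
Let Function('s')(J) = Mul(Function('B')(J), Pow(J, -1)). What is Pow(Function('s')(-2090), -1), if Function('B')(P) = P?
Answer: 1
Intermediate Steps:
Function('s')(J) = 1 (Function('s')(J) = Mul(J, Pow(J, -1)) = 1)
Pow(Function('s')(-2090), -1) = Pow(1, -1) = 1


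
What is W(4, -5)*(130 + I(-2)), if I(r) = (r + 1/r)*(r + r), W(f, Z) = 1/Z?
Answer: -28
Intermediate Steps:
I(r) = 2*r*(r + 1/r) (I(r) = (r + 1/r)*(2*r) = 2*r*(r + 1/r))
W(4, -5)*(130 + I(-2)) = (130 + (2 + 2*(-2)²))/(-5) = -(130 + (2 + 2*4))/5 = -(130 + (2 + 8))/5 = -(130 + 10)/5 = -⅕*140 = -28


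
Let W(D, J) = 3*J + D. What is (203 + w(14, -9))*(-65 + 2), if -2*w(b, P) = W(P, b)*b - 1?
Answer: 3465/2 ≈ 1732.5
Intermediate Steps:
W(D, J) = D + 3*J
w(b, P) = 1/2 - b*(P + 3*b)/2 (w(b, P) = -((P + 3*b)*b - 1)/2 = -(b*(P + 3*b) - 1)/2 = -(-1 + b*(P + 3*b))/2 = 1/2 - b*(P + 3*b)/2)
(203 + w(14, -9))*(-65 + 2) = (203 + (1/2 - 1/2*14*(-9 + 3*14)))*(-65 + 2) = (203 + (1/2 - 1/2*14*(-9 + 42)))*(-63) = (203 + (1/2 - 1/2*14*33))*(-63) = (203 + (1/2 - 231))*(-63) = (203 - 461/2)*(-63) = -55/2*(-63) = 3465/2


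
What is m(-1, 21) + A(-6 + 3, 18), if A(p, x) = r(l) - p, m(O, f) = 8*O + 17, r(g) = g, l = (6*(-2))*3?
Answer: -24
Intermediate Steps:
l = -36 (l = -12*3 = -36)
m(O, f) = 17 + 8*O
A(p, x) = -36 - p
m(-1, 21) + A(-6 + 3, 18) = (17 + 8*(-1)) + (-36 - (-6 + 3)) = (17 - 8) + (-36 - 1*(-3)) = 9 + (-36 + 3) = 9 - 33 = -24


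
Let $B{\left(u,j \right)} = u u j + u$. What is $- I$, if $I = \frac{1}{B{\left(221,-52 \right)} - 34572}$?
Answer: $\frac{1}{2574083} \approx 3.8849 \cdot 10^{-7}$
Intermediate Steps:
$B{\left(u,j \right)} = u + j u^{2}$ ($B{\left(u,j \right)} = u^{2} j + u = j u^{2} + u = u + j u^{2}$)
$I = - \frac{1}{2574083}$ ($I = \frac{1}{221 \left(1 - 11492\right) - 34572} = \frac{1}{221 \left(-11491\right) - 34572} = \frac{1}{-2539511 - 34572} = \frac{1}{-2574083} = - \frac{1}{2574083} \approx -3.8849 \cdot 10^{-7}$)
$- I = \left(-1\right) \left(- \frac{1}{2574083}\right) = \frac{1}{2574083}$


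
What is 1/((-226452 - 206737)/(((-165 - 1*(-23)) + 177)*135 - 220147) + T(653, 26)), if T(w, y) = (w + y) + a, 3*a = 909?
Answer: 215422/211977593 ≈ 0.0010162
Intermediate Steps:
a = 303 (a = (⅓)*909 = 303)
T(w, y) = 303 + w + y (T(w, y) = (w + y) + 303 = 303 + w + y)
1/((-226452 - 206737)/(((-165 - 1*(-23)) + 177)*135 - 220147) + T(653, 26)) = 1/((-226452 - 206737)/(((-165 - 1*(-23)) + 177)*135 - 220147) + (303 + 653 + 26)) = 1/(-433189/(((-165 + 23) + 177)*135 - 220147) + 982) = 1/(-433189/((-142 + 177)*135 - 220147) + 982) = 1/(-433189/(35*135 - 220147) + 982) = 1/(-433189/(4725 - 220147) + 982) = 1/(-433189/(-215422) + 982) = 1/(-433189*(-1/215422) + 982) = 1/(433189/215422 + 982) = 1/(211977593/215422) = 215422/211977593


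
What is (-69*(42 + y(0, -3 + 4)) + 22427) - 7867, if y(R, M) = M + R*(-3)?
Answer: 11593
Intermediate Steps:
y(R, M) = M - 3*R
(-69*(42 + y(0, -3 + 4)) + 22427) - 7867 = (-69*(42 + ((-3 + 4) - 3*0)) + 22427) - 7867 = (-69*(42 + (1 + 0)) + 22427) - 7867 = (-69*(42 + 1) + 22427) - 7867 = (-69*43 + 22427) - 7867 = (-2967 + 22427) - 7867 = 19460 - 7867 = 11593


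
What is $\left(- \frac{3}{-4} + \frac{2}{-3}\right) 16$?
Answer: $\frac{4}{3} \approx 1.3333$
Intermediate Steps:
$\left(- \frac{3}{-4} + \frac{2}{-3}\right) 16 = \left(\left(-3\right) \left(- \frac{1}{4}\right) + 2 \left(- \frac{1}{3}\right)\right) 16 = \left(\frac{3}{4} - \frac{2}{3}\right) 16 = \frac{1}{12} \cdot 16 = \frac{4}{3}$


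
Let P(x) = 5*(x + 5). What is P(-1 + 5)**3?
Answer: 91125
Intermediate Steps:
P(x) = 25 + 5*x (P(x) = 5*(5 + x) = 25 + 5*x)
P(-1 + 5)**3 = (25 + 5*(-1 + 5))**3 = (25 + 5*4)**3 = (25 + 20)**3 = 45**3 = 91125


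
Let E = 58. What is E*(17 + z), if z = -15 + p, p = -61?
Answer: -3422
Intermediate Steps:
z = -76 (z = -15 - 61 = -76)
E*(17 + z) = 58*(17 - 76) = 58*(-59) = -3422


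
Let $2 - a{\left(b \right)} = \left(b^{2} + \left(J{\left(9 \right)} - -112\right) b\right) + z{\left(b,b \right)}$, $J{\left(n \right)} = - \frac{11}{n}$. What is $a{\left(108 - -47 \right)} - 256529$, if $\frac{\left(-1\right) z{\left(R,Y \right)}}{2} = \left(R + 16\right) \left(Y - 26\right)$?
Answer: $- \frac{2282441}{9} \approx -2.536 \cdot 10^{5}$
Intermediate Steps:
$z{\left(R,Y \right)} = - 2 \left(-26 + Y\right) \left(16 + R\right)$ ($z{\left(R,Y \right)} = - 2 \left(R + 16\right) \left(Y - 26\right) = - 2 \left(16 + R\right) \left(-26 + Y\right) = - 2 \left(-26 + Y\right) \left(16 + R\right)$)
$a{\left(b \right)} = -830 + b^{2} - \frac{1177 b}{9}$ ($a{\left(b \right)} = 2 - \left(\left(b^{2} + \left(- \frac{11}{9} - -112\right) b\right) + \left(832 - 32 b + 52 b - 2 b b\right)\right) = 2 - \left(\left(b^{2} + \left(\left(-11\right) \frac{1}{9} + 112\right) b\right) + \left(832 - 32 b + 52 b - 2 b^{2}\right)\right) = 2 - \left(\left(b^{2} + \left(- \frac{11}{9} + 112\right) b\right) + \left(832 - 2 b^{2} + 20 b\right)\right) = 2 - \left(\left(b^{2} + \frac{997 b}{9}\right) + \left(832 - 2 b^{2} + 20 b\right)\right) = 2 - \left(832 - b^{2} + \frac{1177 b}{9}\right) = -830 + b^{2} - \frac{1177 b}{9}$)
$a{\left(108 - -47 \right)} - 256529 = \left(-830 + \left(108 - -47\right)^{2} - \frac{1177 \left(108 - -47\right)}{9}\right) - 256529 = \left(-830 + \left(108 + 47\right)^{2} - \frac{1177 \left(108 + 47\right)}{9}\right) - 256529 = \left(-830 + 155^{2} - \frac{182435}{9}\right) - 256529 = \left(-830 + 24025 - \frac{182435}{9}\right) - 256529 = \frac{26320}{9} - 256529 = - \frac{2282441}{9}$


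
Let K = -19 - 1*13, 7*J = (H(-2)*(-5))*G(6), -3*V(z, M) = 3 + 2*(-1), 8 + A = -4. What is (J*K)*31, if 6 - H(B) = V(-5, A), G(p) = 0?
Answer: 0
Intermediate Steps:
A = -12 (A = -8 - 4 = -12)
V(z, M) = -1/3 (V(z, M) = -(3 + 2*(-1))/3 = -(3 - 2)/3 = -1/3*1 = -1/3)
H(B) = 19/3 (H(B) = 6 - 1*(-1/3) = 6 + 1/3 = 19/3)
J = 0 (J = (((19/3)*(-5))*0)/7 = (-95/3*0)/7 = (1/7)*0 = 0)
K = -32 (K = -19 - 13 = -32)
(J*K)*31 = (0*(-32))*31 = 0*31 = 0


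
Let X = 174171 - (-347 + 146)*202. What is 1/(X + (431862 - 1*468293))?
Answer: 1/178342 ≈ 5.6072e-6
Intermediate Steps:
X = 214773 (X = 174171 - (-201)*202 = 174171 - 1*(-40602) = 174171 + 40602 = 214773)
1/(X + (431862 - 1*468293)) = 1/(214773 + (431862 - 1*468293)) = 1/(214773 + (431862 - 468293)) = 1/(214773 - 36431) = 1/178342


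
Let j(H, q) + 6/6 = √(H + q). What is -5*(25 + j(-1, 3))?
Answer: -120 - 5*√2 ≈ -127.07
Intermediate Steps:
j(H, q) = -1 + √(H + q)
-5*(25 + j(-1, 3)) = -5*(25 + (-1 + √(-1 + 3))) = -5*(25 + (-1 + √2)) = -5*(24 + √2) = -120 - 5*√2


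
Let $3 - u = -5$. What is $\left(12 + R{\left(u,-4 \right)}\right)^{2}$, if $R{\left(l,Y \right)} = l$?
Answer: $400$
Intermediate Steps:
$u = 8$ ($u = 3 - -5 = 3 + 5 = 8$)
$\left(12 + R{\left(u,-4 \right)}\right)^{2} = \left(12 + 8\right)^{2} = 20^{2} = 400$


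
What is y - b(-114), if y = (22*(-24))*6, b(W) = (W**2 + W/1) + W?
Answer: -15936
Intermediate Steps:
b(W) = W**2 + 2*W (b(W) = (W**2 + 1*W) + W = (W**2 + W) + W = (W + W**2) + W = W**2 + 2*W)
y = -3168 (y = -528*6 = -3168)
y - b(-114) = -3168 - (-114)*(2 - 114) = -3168 - (-114)*(-112) = -3168 - 1*12768 = -3168 - 12768 = -15936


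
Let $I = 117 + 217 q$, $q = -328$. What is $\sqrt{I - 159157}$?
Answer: $2 i \sqrt{57554} \approx 479.81 i$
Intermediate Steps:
$I = -71059$ ($I = 117 + 217 \left(-328\right) = 117 - 71176 = -71059$)
$\sqrt{I - 159157} = \sqrt{-71059 - 159157} = \sqrt{-230216} = 2 i \sqrt{57554}$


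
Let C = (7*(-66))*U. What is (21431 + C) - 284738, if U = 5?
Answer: -265617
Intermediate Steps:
C = -2310 (C = (7*(-66))*5 = -462*5 = -2310)
(21431 + C) - 284738 = (21431 - 2310) - 284738 = 19121 - 284738 = -265617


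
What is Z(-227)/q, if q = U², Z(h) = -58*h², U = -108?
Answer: -1494341/5832 ≈ -256.23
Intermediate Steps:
q = 11664 (q = (-108)² = 11664)
Z(-227)/q = -58*(-227)²/11664 = -58*51529*(1/11664) = -2988682*1/11664 = -1494341/5832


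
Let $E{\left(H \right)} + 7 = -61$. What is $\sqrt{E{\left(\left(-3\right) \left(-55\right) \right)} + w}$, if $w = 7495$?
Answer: $\sqrt{7427} \approx 86.18$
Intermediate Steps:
$E{\left(H \right)} = -68$ ($E{\left(H \right)} = -7 - 61 = -68$)
$\sqrt{E{\left(\left(-3\right) \left(-55\right) \right)} + w} = \sqrt{-68 + 7495} = \sqrt{7427}$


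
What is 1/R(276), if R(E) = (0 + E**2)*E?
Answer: 1/21024576 ≈ 4.7563e-8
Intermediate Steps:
R(E) = E**3 (R(E) = E**2*E = E**3)
1/R(276) = 1/(276**3) = 1/21024576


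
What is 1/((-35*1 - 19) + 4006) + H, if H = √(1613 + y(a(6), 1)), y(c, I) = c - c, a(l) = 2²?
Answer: 1/3952 + √1613 ≈ 40.162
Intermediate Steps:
a(l) = 4
y(c, I) = 0
H = √1613 (H = √(1613 + 0) = √1613 ≈ 40.162)
1/((-35*1 - 19) + 4006) + H = 1/((-35*1 - 19) + 4006) + √1613 = 1/((-35 - 19) + 4006) + √1613 = 1/(-54 + 4006) + √1613 = 1/3952 + √1613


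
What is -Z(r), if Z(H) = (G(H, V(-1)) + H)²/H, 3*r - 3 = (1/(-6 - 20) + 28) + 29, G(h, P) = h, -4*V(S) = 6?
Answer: -3118/39 ≈ -79.949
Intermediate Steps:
V(S) = -3/2 (V(S) = -¼*6 = -3/2)
r = 1559/78 (r = 1 + ((1/(-6 - 20) + 28) + 29)/3 = 1 + ((1/(-26) + 28) + 29)/3 = 1 + ((-1/26 + 28) + 29)/3 = 1 + (727/26 + 29)/3 = 1 + (⅓)*(1481/26) = 1 + 1481/78 = 1559/78 ≈ 19.987)
Z(H) = 4*H (Z(H) = (H + H)²/H = (2*H)²/H = (4*H²)/H = 4*H)
-Z(r) = -4*1559/78 = -1*3118/39 = -3118/39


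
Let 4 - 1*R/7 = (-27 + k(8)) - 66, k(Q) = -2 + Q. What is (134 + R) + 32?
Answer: 803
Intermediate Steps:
R = 637 (R = 28 - 7*((-27 + (-2 + 8)) - 66) = 28 - 7*((-27 + 6) - 66) = 28 - 7*(-21 - 66) = 28 - 7*(-87) = 28 + 609 = 637)
(134 + R) + 32 = (134 + 637) + 32 = 771 + 32 = 803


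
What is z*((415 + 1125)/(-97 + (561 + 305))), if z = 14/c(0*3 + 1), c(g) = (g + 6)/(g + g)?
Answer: 6160/769 ≈ 8.0104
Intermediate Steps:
c(g) = (6 + g)/(2*g) (c(g) = (6 + g)/((2*g)) = (6 + g)*(1/(2*g)) = (6 + g)/(2*g))
z = 4 (z = 14/(((6 + (0*3 + 1))/(2*(0*3 + 1)))) = 14/(((6 + (0 + 1))/(2*(0 + 1)))) = 14/(((1/2)*(6 + 1)/1)) = 14/(((1/2)*1*7)) = 14/(7/2) = 14*(2/7) = 4)
z*((415 + 1125)/(-97 + (561 + 305))) = 4*((415 + 1125)/(-97 + (561 + 305))) = 4*(1540/(-97 + 866)) = 4*(1540/769) = 6160/769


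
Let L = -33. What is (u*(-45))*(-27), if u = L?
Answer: -40095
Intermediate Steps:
u = -33
(u*(-45))*(-27) = -33*(-45)*(-27) = 1485*(-27) = -40095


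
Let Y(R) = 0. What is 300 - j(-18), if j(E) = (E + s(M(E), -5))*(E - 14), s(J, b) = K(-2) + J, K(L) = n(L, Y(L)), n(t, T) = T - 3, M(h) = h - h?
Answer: -372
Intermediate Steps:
M(h) = 0
n(t, T) = -3 + T
K(L) = -3 (K(L) = -3 + 0 = -3)
s(J, b) = -3 + J
j(E) = (-14 + E)*(-3 + E) (j(E) = (E + (-3 + 0))*(E - 14) = (E - 3)*(-14 + E) = (-3 + E)*(-14 + E) = (-14 + E)*(-3 + E))
300 - j(-18) = 300 - (42 + (-18)**2 - 17*(-18)) = 300 - (42 + 324 + 306) = 300 - 1*672 = 300 - 672 = -372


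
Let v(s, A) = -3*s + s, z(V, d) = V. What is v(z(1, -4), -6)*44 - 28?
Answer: -116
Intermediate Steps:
v(s, A) = -2*s
v(z(1, -4), -6)*44 - 28 = -2*1*44 - 28 = -2*44 - 28 = -88 - 28 = -116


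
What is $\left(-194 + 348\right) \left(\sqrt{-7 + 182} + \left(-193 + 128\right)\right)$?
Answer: $-10010 + 770 \sqrt{7} \approx -7972.8$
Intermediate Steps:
$\left(-194 + 348\right) \left(\sqrt{-7 + 182} + \left(-193 + 128\right)\right) = 154 \left(\sqrt{175} - 65\right) = 154 \left(5 \sqrt{7} - 65\right) = 154 \left(-65 + 5 \sqrt{7}\right) = -10010 + 770 \sqrt{7}$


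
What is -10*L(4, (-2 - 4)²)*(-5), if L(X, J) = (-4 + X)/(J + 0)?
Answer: 0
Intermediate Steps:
L(X, J) = (-4 + X)/J
-10*L(4, (-2 - 4)²)*(-5) = -10*(-4 + 4)/((-2 - 4)²)*(-5) = -10*0/((-6)²)*(-5) = -10*0/36*(-5) = -5*0/18*(-5) = -10*0*(-5) = 0*(-5) = 0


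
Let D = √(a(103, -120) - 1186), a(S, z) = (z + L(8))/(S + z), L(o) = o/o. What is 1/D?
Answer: -I*√131/393 ≈ -0.029123*I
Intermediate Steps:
L(o) = 1
a(S, z) = (1 + z)/(S + z) (a(S, z) = (z + 1)/(S + z) = (1 + z)/(S + z))
D = 3*I*√131 (D = √((1 - 120)/(103 - 120) - 1186) = √(-119/(-17) - 1186) = √(-1/17*(-119) - 1186) = √(7 - 1186) = √(-1179) = 3*I*√131 ≈ 34.337*I)
1/D = 1/(3*I*√131) = -I*√131/393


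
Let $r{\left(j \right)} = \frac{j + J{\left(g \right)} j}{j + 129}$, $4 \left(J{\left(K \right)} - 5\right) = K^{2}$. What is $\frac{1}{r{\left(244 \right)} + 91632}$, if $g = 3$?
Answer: $\frac{373}{34180749} \approx 1.0913 \cdot 10^{-5}$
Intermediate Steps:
$J{\left(K \right)} = 5 + \frac{K^{2}}{4}$
$r{\left(j \right)} = \frac{33 j}{4 \left(129 + j\right)}$ ($r{\left(j \right)} = \frac{j + \left(5 + \frac{3^{2}}{4}\right) j}{j + 129} = \frac{j + \left(5 + \frac{1}{4} \cdot 9\right) j}{129 + j} = \frac{j + \left(5 + \frac{9}{4}\right) j}{129 + j} = \frac{j + \frac{29 j}{4}}{129 + j} = \frac{\frac{33}{4} j}{129 + j} = \frac{33 j}{4 \left(129 + j\right)}$)
$\frac{1}{r{\left(244 \right)} + 91632} = \frac{1}{\frac{33}{4} \cdot 244 \frac{1}{129 + 244} + 91632} = \frac{1}{\frac{33}{4} \cdot 244 \cdot \frac{1}{373} + 91632} = \frac{1}{\frac{2013}{373} + 91632} = \frac{1}{\frac{34180749}{373}} = \frac{373}{34180749}$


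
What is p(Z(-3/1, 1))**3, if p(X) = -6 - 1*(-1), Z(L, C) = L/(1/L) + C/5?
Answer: -125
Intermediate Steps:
Z(L, C) = L**2 + C/5 (Z(L, C) = L*L + C*(1/5) = L**2 + C/5)
p(X) = -5 (p(X) = -6 + 1 = -5)
p(Z(-3/1, 1))**3 = (-5)**3 = -125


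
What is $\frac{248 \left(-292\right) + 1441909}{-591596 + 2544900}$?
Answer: $\frac{1369493}{1953304} \approx 0.70112$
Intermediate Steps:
$\frac{248 \left(-292\right) + 1441909}{-591596 + 2544900} = \frac{-72416 + 1441909}{1953304} = 1369493 \cdot \frac{1}{1953304} = \frac{1369493}{1953304}$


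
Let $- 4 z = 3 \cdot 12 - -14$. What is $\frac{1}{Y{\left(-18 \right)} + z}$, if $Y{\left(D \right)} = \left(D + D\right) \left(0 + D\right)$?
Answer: $\frac{2}{1271} \approx 0.0015736$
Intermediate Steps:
$Y{\left(D \right)} = 2 D^{2}$ ($Y{\left(D \right)} = 2 D D = 2 D^{2}$)
$z = - \frac{25}{2}$ ($z = - \frac{3 \cdot 12 - -14}{4} = - \frac{36 + 14}{4} = \left(- \frac{1}{4}\right) 50 = - \frac{25}{2} \approx -12.5$)
$\frac{1}{Y{\left(-18 \right)} + z} = \frac{1}{2 \left(-18\right)^{2} - \frac{25}{2}} = \frac{1}{2 \cdot 324 - \frac{25}{2}} = \frac{1}{648 - \frac{25}{2}} = \frac{1}{\frac{1271}{2}} = \frac{2}{1271}$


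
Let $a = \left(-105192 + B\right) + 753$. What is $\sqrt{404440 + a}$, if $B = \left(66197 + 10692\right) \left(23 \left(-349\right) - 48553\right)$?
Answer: $i \sqrt{4350079619} \approx 65955.0 i$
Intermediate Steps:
$B = -4350379620$ ($B = 76889 \left(-8027 - 48553\right) = 76889 \left(-56580\right) = -4350379620$)
$a = -4350484059$ ($a = \left(-105192 - 4350379620\right) + 753 = -4350484812 + 753 = -4350484059$)
$\sqrt{404440 + a} = \sqrt{404440 - 4350484059} = \sqrt{-4350079619} = i \sqrt{4350079619}$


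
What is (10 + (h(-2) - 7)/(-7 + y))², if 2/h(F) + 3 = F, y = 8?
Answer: 169/25 ≈ 6.7600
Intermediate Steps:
h(F) = 2/(-3 + F)
(10 + (h(-2) - 7)/(-7 + y))² = (10 + (2/(-3 - 2) - 7)/(-7 + 8))² = (10 + (2/(-5) - 7)/1)² = (10 + (2*(-⅕) - 7)*1)² = (10 + (-⅖ - 7)*1)² = (10 - 37/5*1)² = (10 - 37/5)² = (13/5)² = 169/25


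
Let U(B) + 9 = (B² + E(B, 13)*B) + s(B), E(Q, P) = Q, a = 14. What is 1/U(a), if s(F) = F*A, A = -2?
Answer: 1/355 ≈ 0.0028169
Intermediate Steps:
s(F) = -2*F (s(F) = F*(-2) = -2*F)
U(B) = -9 - 2*B + 2*B² (U(B) = -9 + ((B² + B*B) - 2*B) = -9 + ((B² + B²) - 2*B) = -9 + (2*B² - 2*B) = -9 + (-2*B + 2*B²) = -9 - 2*B + 2*B²)
1/U(a) = 1/(-9 - 2*14 + 2*14²) = 1/(-9 - 28 + 2*196) = 1/(-9 - 28 + 392) = 1/355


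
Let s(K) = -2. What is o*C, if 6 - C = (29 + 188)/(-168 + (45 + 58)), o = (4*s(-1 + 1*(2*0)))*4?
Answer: -19424/65 ≈ -298.83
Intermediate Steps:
o = -32 (o = (4*(-2))*4 = -8*4 = -32)
C = 607/65 (C = 6 - (29 + 188)/(-168 + (45 + 58)) = 6 - 217/(-168 + 103) = 6 - 217/(-65) = 6 - 217*(-1)/65 = 6 - 1*(-217/65) = 6 + 217/65 = 607/65 ≈ 9.3385)
o*C = -32*607/65 = -19424/65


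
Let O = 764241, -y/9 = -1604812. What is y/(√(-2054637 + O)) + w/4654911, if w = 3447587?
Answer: 3447587/4654911 - 2407218*I*√322599/107533 ≈ 0.74063 - 12715.0*I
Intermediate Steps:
y = 14443308 (y = -9*(-1604812) = 14443308)
y/(√(-2054637 + O)) + w/4654911 = 14443308/(√(-2054637 + 764241)) + 3447587/4654911 = 14443308/(√(-1290396)) + 3447587*(1/4654911) = 14443308/((2*I*√322599)) + 3447587/4654911 = 14443308*(-I*√322599/645198) + 3447587/4654911 = -2407218*I*√322599/107533 + 3447587/4654911 = 3447587/4654911 - 2407218*I*√322599/107533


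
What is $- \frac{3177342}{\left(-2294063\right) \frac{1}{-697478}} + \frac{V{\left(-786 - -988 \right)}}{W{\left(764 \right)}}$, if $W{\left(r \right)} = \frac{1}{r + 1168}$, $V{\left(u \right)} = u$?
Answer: $- \frac{1320835940844}{2294063} \approx -5.7576 \cdot 10^{5}$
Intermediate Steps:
$W{\left(r \right)} = \frac{1}{1168 + r}$
$- \frac{3177342}{\left(-2294063\right) \frac{1}{-697478}} + \frac{V{\left(-786 - -988 \right)}}{W{\left(764 \right)}} = - \frac{3177342}{\left(-2294063\right) \frac{1}{-697478}} + \frac{-786 - -988}{\frac{1}{1168 + 764}} = - \frac{3177342}{\left(-2294063\right) \left(- \frac{1}{697478}\right)} + \frac{-786 + 988}{\frac{1}{1932}} = - \frac{3177342}{\frac{2294063}{697478}} + 202 \frac{1}{\frac{1}{1932}} = \left(-3177342\right) \frac{697478}{2294063} + 202 \cdot 1932 = - \frac{2216126143476}{2294063} + 390264 = - \frac{1320835940844}{2294063}$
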